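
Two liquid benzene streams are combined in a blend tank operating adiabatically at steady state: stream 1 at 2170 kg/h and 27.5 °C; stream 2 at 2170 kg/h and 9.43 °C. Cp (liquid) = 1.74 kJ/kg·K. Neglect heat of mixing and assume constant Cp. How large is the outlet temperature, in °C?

T_out = 18.5 °C

Adiabatic, steady state ⇒ Σ ṁᵢCp,ᵢ(T_out − Tᵢ) = 0
T_out = Σ ṁᵢCp,ᵢTᵢ / Σ ṁᵢCp,ᵢ
      = 139440 / 7551.6 = 18.465 °C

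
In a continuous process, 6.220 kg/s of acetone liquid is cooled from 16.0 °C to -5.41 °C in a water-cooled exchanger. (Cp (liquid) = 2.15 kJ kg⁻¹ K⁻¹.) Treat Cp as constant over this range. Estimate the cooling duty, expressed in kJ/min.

Q = ṁ·Cp·ΔT = 6.220 × 2.15 × (-5.41 − 16.0) = -286.32 kJ/s
Cooling duty = 17179 kJ/min

Q_c = 17200 kJ/min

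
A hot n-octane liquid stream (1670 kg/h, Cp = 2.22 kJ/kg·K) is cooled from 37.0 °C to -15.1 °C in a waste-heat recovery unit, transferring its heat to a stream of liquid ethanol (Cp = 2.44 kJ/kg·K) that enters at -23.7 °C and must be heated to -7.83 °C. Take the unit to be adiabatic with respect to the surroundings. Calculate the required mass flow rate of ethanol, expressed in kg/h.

ṁ_c = 4990 kg/h

Heat released by hot stream: Q = 1670 × 2.22 × (37.0 − -15.1) = 193160 kJ/h
Energy balance on cold side (adiabatic exchanger): Q = ṁ_c·Cp_c·(T_c,out − T_c,in)
ṁ_c = 193160 / [2.44 × (-7.83 − -23.7)] = 4988.2 kg/h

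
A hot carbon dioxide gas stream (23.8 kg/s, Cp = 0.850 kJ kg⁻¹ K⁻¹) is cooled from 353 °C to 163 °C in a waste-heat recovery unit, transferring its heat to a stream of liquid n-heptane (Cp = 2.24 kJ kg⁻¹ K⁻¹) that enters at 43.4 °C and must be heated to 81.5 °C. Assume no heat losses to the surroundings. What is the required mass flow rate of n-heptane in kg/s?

Heat released by hot stream: Q = 23.8 × 0.850 × (353 − 163) = 3843.7 kJ/s
Energy balance on cold side (adiabatic exchanger): Q = ṁ_c·Cp_c·(T_c,out − T_c,in)
ṁ_c = 3843.7 / [2.24 × (81.5 − 43.4)] = 45.038 kg/s

ṁ_c = 45.0 kg/s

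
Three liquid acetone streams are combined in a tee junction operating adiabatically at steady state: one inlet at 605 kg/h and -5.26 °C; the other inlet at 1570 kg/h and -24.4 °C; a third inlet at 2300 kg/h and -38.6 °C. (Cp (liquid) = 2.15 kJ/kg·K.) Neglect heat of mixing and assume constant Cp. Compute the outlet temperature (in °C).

T_out = -29.1 °C

Energy balance with Q = 0: Σ ṁᵢCp,ᵢ(T_out − Tᵢ) = 0
Σ ṁᵢCp,ᵢTᵢ = 605×2.15×-5.26 + 1570×2.15×-24.4 + 2300×2.15×-38.6 = -280080
Σ ṁᵢCp,ᵢ = 605×2.15 + 1570×2.15 + 2300×2.15 = 9621.2
T_out = -280080 / 9621.2 = -29.111 °C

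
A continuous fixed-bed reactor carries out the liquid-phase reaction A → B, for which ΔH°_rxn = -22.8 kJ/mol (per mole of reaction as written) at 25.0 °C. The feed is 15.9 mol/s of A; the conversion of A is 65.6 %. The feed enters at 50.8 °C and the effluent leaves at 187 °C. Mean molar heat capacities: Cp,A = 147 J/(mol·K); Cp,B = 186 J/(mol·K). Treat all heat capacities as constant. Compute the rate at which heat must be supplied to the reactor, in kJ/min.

Extent of reaction ξ = 0.656 × 15.9 = 10.43 mol/s
Reaction term: ξ·ΔH°_rxn = 10.43 × -22.8 = -237.81 kJ/s
Sensible, feed 50.8→25 °C: -60.302 kJ/s
Outlet flows (mol/s): A 5.4696, B 10.43
Sensible, products 25→187 °C: 444.54 kJ/s
Q = ΔH = 146.43 kJ/s = 146.43 kW
Heat supplied = 8785.6 kJ/min

Q_in = 8790 kJ/min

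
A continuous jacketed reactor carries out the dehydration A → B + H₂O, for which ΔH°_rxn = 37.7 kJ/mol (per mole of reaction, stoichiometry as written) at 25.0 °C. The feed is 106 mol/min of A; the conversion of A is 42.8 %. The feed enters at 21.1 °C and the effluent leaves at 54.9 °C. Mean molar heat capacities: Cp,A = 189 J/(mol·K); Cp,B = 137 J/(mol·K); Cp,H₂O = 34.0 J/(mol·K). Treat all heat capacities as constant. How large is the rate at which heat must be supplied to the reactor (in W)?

Q_in = 39400 W

Extent of reaction ξ = 0.428 × 106 = 45.368 mol/min
Reaction term: ξ·ΔH°_rxn = 45.368 × 37.7 = 1710.4 kJ/min
Sensible, feed 21.1→25 °C: 78.133 kJ/min
Outlet flows (mol/min): A 60.632, B 45.368, H₂O 45.368
Sensible, products 25→54.9 °C: 574.6 kJ/min
Q = ΔH = 2363.1 kJ/min = 39.385 kW
Heat supplied = 39385 W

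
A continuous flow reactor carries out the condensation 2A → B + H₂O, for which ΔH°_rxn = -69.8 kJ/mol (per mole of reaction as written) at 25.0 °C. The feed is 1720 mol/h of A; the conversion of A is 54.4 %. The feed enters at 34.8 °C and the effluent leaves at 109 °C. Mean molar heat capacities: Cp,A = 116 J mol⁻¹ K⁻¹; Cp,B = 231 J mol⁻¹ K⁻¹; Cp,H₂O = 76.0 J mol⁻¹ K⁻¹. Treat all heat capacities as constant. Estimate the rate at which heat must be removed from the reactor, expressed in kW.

Extent of reaction ξ = 0.544 × 1720 / 2 = 467.84 mol/h
Reaction term: ξ·ΔH°_rxn = 467.84 × -69.8 = -32655 kJ/h
Sensible, feed 34.8→25 °C: -1955.3 kJ/h
Outlet flows (mol/h): A 784.32, B 467.84, H₂O 467.84
Sensible, products 25→109 °C: 19707 kJ/h
Q = ΔH = -14903 kJ/h = -4.1398 kW
Heat removed = 4.1398 kW

Q_out = 4.14 kW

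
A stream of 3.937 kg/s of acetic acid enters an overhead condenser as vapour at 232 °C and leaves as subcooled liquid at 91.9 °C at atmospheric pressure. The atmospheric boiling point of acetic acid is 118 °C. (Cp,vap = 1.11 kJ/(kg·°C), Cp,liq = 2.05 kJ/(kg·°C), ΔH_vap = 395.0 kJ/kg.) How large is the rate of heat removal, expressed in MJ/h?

vapour 232→118 °C: -126.54 kJ/kg
condensation at 118 °C: -395 kJ/kg
liquid 118→91.9 °C: -53.505 kJ/kg
Δh = -126.54 + -395 + -53.505 = -575.04 kJ/kg
Q = ṁ·Δh = 3.937 kg/s × -575.04 kJ/kg = -2264 kJ/s
|Q| = 2264 kW = 8150.2 MJ/h

Q_c = 8150 MJ/h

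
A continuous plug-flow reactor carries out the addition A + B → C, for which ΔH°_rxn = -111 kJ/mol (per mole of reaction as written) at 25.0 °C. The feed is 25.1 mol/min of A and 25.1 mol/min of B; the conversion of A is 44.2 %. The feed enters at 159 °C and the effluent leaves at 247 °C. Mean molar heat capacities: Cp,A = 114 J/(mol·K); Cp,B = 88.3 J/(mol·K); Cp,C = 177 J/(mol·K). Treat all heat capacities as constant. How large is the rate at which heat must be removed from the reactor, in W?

Extent of reaction ξ = 0.442 × 25.1 = 11.094 mol/min
Reaction term: ξ·ΔH°_rxn = 11.094 × -111 = -1231.5 kJ/min
Sensible, feed 159→25 °C: -680.42 kJ/min
Outlet flows (mol/min): A 14.006, B 14.006, C 11.094
Sensible, products 25→247 °C: 1064.9 kJ/min
Q = ΔH = -846.93 kJ/min = -14.115 kW
Heat removed = 14115 W

Q_out = 14100 W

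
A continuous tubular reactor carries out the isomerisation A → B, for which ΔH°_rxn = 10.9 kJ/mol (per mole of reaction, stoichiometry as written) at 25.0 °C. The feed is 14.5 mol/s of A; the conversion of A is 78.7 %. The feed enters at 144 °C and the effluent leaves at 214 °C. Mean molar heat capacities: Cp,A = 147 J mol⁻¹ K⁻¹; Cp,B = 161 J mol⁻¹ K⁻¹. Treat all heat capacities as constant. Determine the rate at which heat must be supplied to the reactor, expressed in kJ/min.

Q_in = 18200 kJ/min

Extent of reaction ξ = 0.787 × 14.5 = 11.412 mol/s
Reaction term: ξ·ΔH°_rxn = 11.412 × 10.9 = 124.39 kJ/s
Sensible, feed 144→25 °C: -253.65 kJ/s
Outlet flows (mol/s): A 3.0885, B 11.412
Sensible, products 25→214 °C: 433.05 kJ/s
Q = ΔH = 303.79 kJ/s = 303.79 kW
Heat supplied = 18227 kJ/min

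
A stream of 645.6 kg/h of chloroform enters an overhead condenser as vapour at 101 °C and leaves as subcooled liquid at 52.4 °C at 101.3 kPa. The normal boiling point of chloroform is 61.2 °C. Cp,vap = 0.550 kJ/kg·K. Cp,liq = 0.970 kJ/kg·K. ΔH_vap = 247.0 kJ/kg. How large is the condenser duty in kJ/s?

Q_c = 49.8 kJ/s

vapour 101→61.2 °C: -21.89 kJ/kg
condensation at 61.2 °C: -247 kJ/kg
liquid 61.2→52.4 °C: -8.536 kJ/kg
Δh = -21.89 + -247 + -8.536 = -277.43 kJ/kg
Q = ṁ·Δh = 645.6 kg/h × -277.43 kJ/kg = -179110 kJ/h
|Q| = 49.752 kW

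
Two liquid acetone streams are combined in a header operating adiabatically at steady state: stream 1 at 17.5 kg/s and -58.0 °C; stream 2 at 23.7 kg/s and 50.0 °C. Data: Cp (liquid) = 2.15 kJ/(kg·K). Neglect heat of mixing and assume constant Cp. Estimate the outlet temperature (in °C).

T_out = 4.13 °C

Adiabatic, steady state ⇒ Σ ṁᵢCp,ᵢ(T_out − Tᵢ) = 0
T_out = Σ ṁᵢCp,ᵢTᵢ / Σ ṁᵢCp,ᵢ
      = 365.5 / 88.58 = 4.1262 °C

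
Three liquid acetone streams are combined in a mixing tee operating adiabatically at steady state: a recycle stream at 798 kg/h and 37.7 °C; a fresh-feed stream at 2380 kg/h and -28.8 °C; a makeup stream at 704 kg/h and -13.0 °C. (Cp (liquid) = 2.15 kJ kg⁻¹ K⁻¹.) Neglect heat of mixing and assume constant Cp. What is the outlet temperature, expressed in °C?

Energy balance with Q = 0: Σ ṁᵢCp,ᵢ(T_out − Tᵢ) = 0
Σ ṁᵢCp,ᵢTᵢ = 798×2.15×37.7 + 2380×2.15×-28.8 + 704×2.15×-13.0 = -102360
Σ ṁᵢCp,ᵢ = 798×2.15 + 2380×2.15 + 704×2.15 = 8346.3
T_out = -102360 / 8346.3 = -12.265 °C

T_out = -12.3 °C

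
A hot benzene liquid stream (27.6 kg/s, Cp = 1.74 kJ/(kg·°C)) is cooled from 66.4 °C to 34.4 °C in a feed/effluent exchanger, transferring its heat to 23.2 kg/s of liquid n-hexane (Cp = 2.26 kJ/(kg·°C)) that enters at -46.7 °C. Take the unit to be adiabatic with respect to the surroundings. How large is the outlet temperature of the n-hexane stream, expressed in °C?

Heat released by hot stream: Q = 27.6 × 1.74 × (66.4 − 34.4) = 1536.8 kJ/s
Energy balance on cold side (adiabatic exchanger): Q = ṁ_c·Cp_c·(T_c,out − T_c,in)
T_c,out = -46.7 + 1536.8/(23.2 × 2.26) = -17.39 °C

T_c,out = -17.4 °C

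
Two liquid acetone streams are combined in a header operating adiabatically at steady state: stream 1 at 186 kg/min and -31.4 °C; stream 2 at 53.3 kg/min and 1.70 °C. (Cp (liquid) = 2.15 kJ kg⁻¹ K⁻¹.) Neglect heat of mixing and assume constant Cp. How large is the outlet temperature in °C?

Energy balance with Q = 0: Σ ṁᵢCp,ᵢ(T_out − Tᵢ) = 0
Σ ṁᵢCp,ᵢTᵢ = 186×2.15×-31.4 + 53.3×2.15×1.70 = -12362
Σ ṁᵢCp,ᵢ = 186×2.15 + 53.3×2.15 = 514.5
T_out = -12362 / 514.5 = -24.028 °C

T_out = -24.0 °C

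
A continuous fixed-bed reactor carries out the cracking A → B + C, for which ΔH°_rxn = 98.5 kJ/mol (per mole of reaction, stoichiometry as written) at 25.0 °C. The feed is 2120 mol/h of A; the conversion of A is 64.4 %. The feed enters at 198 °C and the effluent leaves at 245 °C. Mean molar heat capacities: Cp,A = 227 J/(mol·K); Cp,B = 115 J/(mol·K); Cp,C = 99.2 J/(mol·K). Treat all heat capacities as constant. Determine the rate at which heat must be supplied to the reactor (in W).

Q_in = 42600 W

Extent of reaction ξ = 0.644 × 2120 = 1365.3 mol/h
Reaction term: ξ·ΔH°_rxn = 1365.3 × 98.5 = 134480 kJ/h
Sensible, feed 198→25 °C: -83255 kJ/h
Outlet flows (mol/h): A 754.72, B 1365.3, C 1365.3
Sensible, products 25→245 °C: 102030 kJ/h
Q = ΔH = 153250 kJ/h = 42.57 kW
Heat supplied = 42570 W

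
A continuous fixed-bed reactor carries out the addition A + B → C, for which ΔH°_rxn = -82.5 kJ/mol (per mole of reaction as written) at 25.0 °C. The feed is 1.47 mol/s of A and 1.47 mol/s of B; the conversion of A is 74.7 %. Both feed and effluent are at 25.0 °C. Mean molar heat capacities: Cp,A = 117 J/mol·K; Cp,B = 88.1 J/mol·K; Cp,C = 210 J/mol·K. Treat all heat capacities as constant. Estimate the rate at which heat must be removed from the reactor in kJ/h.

Extent of reaction ξ = 0.747 × 1.47 = 1.0981 mol/s
Reaction term: ξ·ΔH°_rxn = 1.0981 × -82.5 = -90.592 kJ/s
Q = ΔH = -90.592 kJ/s = -90.592 kW
Heat removed = 326130 kJ/h

Q_out = 326000 kJ/h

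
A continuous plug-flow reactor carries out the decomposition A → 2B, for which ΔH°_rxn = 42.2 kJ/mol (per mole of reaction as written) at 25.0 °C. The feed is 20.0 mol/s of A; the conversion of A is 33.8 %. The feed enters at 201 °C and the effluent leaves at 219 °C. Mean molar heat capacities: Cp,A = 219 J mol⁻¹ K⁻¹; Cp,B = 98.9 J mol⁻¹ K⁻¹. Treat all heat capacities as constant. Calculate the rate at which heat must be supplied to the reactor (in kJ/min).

Q_in = 20200 kJ/min

Extent of reaction ξ = 0.338 × 20.0 = 6.76 mol/s
Reaction term: ξ·ΔH°_rxn = 6.76 × 42.2 = 285.27 kJ/s
Sensible, feed 201→25 °C: -770.88 kJ/s
Outlet flows (mol/s): A 13.24, B 13.52
Sensible, products 25→219 °C: 821.92 kJ/s
Q = ΔH = 336.31 kJ/s = 336.31 kW
Heat supplied = 20179 kJ/min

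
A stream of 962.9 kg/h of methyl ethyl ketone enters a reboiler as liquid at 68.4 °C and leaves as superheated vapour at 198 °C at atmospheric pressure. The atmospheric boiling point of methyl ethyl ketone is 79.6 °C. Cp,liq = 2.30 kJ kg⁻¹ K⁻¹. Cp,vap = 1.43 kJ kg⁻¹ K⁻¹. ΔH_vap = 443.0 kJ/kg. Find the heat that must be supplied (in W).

liquid 68.4→79.6 °C: 25.76 kJ/kg
vaporisation at 79.6 °C: 443 kJ/kg
vapour 79.6→198 °C: 169.31 kJ/kg
Δh = 25.76 + 443 + 169.31 = 638.07 kJ/kg
Q = ṁ·Δh = 962.9 kg/h × 638.07 kJ/kg = 614400 kJ/h
|Q| = 170.67 kW = 170670 W

Q = 171000 W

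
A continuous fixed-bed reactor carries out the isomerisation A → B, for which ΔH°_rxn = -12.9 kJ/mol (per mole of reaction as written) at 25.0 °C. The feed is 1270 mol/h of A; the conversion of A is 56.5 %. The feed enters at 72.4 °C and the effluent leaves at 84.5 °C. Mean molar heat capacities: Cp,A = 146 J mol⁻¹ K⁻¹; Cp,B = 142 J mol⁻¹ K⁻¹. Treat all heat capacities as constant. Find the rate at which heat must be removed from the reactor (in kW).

Q_out = 2.00 kW

Extent of reaction ξ = 0.565 × 1270 = 717.55 mol/h
Reaction term: ξ·ΔH°_rxn = 717.55 × -12.9 = -9256.4 kJ/h
Sensible, feed 72.4→25 °C: -8788.9 kJ/h
Outlet flows (mol/h): A 552.45, B 717.55
Sensible, products 25→84.5 °C: 10862 kJ/h
Q = ΔH = -7183.6 kJ/h = -1.9954 kW
Heat removed = 1.9954 kW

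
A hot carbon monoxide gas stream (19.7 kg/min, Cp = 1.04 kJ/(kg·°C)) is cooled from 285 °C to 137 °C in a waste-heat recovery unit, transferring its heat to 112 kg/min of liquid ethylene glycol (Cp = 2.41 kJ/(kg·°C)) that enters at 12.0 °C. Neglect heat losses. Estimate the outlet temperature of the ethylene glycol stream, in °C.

Heat released by hot stream: Q = 19.7 × 1.04 × (285 − 137) = 3032.2 kJ/min
Energy balance on cold side (adiabatic exchanger): Q = ṁ_c·Cp_c·(T_c,out − T_c,in)
T_c,out = 12.0 + 3032.2/(112 × 2.41) = 23.234 °C

T_c,out = 23.2 °C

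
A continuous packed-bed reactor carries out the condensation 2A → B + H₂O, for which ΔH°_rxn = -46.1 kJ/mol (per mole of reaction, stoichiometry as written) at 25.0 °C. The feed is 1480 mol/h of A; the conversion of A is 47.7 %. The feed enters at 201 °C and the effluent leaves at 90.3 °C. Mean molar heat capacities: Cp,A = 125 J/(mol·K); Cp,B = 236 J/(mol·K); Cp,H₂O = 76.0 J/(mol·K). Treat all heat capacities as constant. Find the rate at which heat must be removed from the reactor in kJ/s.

Extent of reaction ξ = 0.477 × 1480 / 2 = 352.98 mol/h
Reaction term: ξ·ΔH°_rxn = 352.98 × -46.1 = -16272 kJ/h
Sensible, feed 201→25 °C: -32560 kJ/h
Outlet flows (mol/h): A 774.04, B 352.98, H₂O 352.98
Sensible, products 25→90.3 °C: 13510 kJ/h
Q = ΔH = -35323 kJ/h = -9.8119 kW
Heat removed = 9.8119 kJ/s

Q_out = 9.81 kJ/s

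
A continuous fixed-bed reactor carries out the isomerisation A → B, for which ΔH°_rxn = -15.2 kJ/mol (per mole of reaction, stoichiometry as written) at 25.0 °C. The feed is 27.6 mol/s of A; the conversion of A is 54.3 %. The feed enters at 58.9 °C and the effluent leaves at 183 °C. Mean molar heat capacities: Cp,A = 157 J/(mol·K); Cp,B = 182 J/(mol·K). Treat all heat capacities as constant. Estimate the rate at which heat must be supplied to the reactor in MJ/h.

Q_in = 1330 MJ/h

Extent of reaction ξ = 0.543 × 27.6 = 14.987 mol/s
Reaction term: ξ·ΔH°_rxn = 14.987 × -15.2 = -227.8 kJ/s
Sensible, feed 58.9→25 °C: -146.9 kJ/s
Outlet flows (mol/s): A 12.613, B 14.987
Sensible, products 25→183 °C: 743.84 kJ/s
Q = ΔH = 369.15 kJ/s = 369.15 kW
Heat supplied = 1328.9 MJ/h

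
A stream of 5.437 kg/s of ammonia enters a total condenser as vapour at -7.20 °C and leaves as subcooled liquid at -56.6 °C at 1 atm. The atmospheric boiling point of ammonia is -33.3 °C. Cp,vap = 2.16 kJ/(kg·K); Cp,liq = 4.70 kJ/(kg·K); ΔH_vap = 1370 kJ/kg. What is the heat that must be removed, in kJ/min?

Q_c = 501000 kJ/min

vapour -7.20→-33.3 °C: -56.376 kJ/kg
condensation at -33.3 °C: -1370 kJ/kg
liquid -33.3→-56.6 °C: -109.51 kJ/kg
Δh = -56.376 + -1370 + -109.51 = -1535.9 kJ/kg
Q = ṁ·Δh = 5.437 kg/s × -1535.9 kJ/kg = -8350.6 kJ/s
|Q| = 8350.6 kW = 501040 kJ/min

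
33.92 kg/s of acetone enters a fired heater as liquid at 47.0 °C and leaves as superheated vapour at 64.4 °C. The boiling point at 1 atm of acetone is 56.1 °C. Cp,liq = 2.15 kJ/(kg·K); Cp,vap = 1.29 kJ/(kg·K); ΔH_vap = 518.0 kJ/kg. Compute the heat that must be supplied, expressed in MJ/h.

liquid 47.0→56.1 °C: 19.565 kJ/kg
vaporisation at 56.1 °C: 518 kJ/kg
vapour 56.1→64.4 °C: 10.707 kJ/kg
Δh = 19.565 + 518 + 10.707 = 548.27 kJ/kg
Q = ṁ·Δh = 33.92 kg/s × 548.27 kJ/kg = 18597 kJ/s
|Q| = 18597 kW = 66951 MJ/h

Q = 67000 MJ/h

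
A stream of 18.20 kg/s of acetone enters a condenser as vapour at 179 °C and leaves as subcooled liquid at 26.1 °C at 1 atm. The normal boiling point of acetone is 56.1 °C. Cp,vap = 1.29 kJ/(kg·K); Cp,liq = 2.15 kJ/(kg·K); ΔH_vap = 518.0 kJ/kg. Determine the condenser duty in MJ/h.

vapour 179→56.1 °C: -158.54 kJ/kg
condensation at 56.1 °C: -518 kJ/kg
liquid 56.1→26.1 °C: -64.5 kJ/kg
Δh = -158.54 + -518 + -64.5 = -741.04 kJ/kg
Q = ṁ·Δh = 18.20 kg/s × -741.04 kJ/kg = -13487 kJ/s
|Q| = 13487 kW = 48553 MJ/h

Q_c = 48600 MJ/h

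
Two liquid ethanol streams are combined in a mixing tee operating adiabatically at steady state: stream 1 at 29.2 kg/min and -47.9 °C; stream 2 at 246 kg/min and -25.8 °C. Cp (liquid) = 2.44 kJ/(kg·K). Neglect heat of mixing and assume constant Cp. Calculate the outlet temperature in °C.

Energy balance with Q = 0: Σ ṁᵢCp,ᵢ(T_out − Tᵢ) = 0
T_out = Σ ṁᵢCp,ᵢTᵢ / Σ ṁᵢCp,ᵢ
      = -18899 / 671.49 = -28.145 °C

T_out = -28.1 °C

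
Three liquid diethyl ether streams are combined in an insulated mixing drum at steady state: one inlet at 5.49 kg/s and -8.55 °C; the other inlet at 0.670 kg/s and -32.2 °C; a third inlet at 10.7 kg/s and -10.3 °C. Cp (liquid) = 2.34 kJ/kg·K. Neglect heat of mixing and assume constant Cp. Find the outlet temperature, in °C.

T_out = -10.6 °C

Energy balance with Q = 0: Σ ṁᵢCp,ᵢ(T_out − Tᵢ) = 0
Σ ṁᵢCp,ᵢTᵢ = 5.49×2.34×-8.55 + 0.670×2.34×-32.2 + 10.7×2.34×-10.3 = -418.21
Σ ṁᵢCp,ᵢ = 5.49×2.34 + 0.670×2.34 + 10.7×2.34 = 39.452
T_out = -418.21 / 39.452 = -10.6 °C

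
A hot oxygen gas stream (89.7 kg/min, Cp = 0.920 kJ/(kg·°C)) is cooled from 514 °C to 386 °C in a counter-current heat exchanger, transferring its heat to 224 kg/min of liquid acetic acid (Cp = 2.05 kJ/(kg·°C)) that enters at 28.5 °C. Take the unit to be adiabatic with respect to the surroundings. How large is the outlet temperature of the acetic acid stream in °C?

Heat released by hot stream: Q = 89.7 × 0.920 × (514 − 386) = 10563 kJ/min
Energy balance on cold side (adiabatic exchanger): Q = ṁ_c·Cp_c·(T_c,out − T_c,in)
T_c,out = 28.5 + 10563/(224 × 2.05) = 51.503 °C

T_c,out = 51.5 °C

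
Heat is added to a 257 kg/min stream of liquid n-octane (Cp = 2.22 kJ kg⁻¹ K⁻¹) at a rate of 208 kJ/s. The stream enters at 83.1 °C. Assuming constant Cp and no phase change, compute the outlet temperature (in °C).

T_out = 105 °C

Q = 208 kJ/s = 12480 kJ/min
ΔT = Q/(ṁ·Cp) = 12480/(257×2.22) = 21.874 K
T_out = 83.1 + 21.874 = 104.97 °C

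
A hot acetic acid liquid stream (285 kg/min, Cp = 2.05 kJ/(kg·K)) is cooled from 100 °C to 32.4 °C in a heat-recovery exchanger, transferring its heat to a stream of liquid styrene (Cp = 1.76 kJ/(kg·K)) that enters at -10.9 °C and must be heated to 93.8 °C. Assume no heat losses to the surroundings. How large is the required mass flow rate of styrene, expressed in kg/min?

ṁ_c = 214 kg/min

Heat released by hot stream: Q = 285 × 2.05 × (100 − 32.4) = 39495 kJ/min
Energy balance on cold side (adiabatic exchanger): Q = ṁ_c·Cp_c·(T_c,out − T_c,in)
ṁ_c = 39495 / [1.76 × (93.8 − -10.9)] = 214.33 kg/min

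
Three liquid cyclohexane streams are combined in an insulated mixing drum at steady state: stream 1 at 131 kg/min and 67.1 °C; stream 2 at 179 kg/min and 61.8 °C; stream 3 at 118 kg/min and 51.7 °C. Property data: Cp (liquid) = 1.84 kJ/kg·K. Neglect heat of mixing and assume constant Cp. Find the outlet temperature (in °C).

T_out = 60.6 °C

Adiabatic, steady state ⇒ Σ ṁᵢCp,ᵢ(T_out − Tᵢ) = 0
T_out = Σ ṁᵢCp,ᵢTᵢ / Σ ṁᵢCp,ᵢ
      = 47753 / 787.52 = 60.638 °C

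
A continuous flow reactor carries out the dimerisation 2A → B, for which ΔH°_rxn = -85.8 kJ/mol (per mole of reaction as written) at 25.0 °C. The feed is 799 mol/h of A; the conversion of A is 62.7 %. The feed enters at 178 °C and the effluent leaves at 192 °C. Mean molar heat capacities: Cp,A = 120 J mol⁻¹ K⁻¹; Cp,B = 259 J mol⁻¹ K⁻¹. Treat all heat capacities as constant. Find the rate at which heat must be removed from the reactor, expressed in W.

Q_out = 5380 W

Extent of reaction ξ = 0.627 × 799 / 2 = 250.49 mol/h
Reaction term: ξ·ΔH°_rxn = 250.49 × -85.8 = -21492 kJ/h
Sensible, feed 178→25 °C: -14670 kJ/h
Outlet flows (mol/h): A 298.03, B 250.49
Sensible, products 25→192 °C: 16807 kJ/h
Q = ΔH = -19355 kJ/h = -5.3763 kW
Heat removed = 5376.3 W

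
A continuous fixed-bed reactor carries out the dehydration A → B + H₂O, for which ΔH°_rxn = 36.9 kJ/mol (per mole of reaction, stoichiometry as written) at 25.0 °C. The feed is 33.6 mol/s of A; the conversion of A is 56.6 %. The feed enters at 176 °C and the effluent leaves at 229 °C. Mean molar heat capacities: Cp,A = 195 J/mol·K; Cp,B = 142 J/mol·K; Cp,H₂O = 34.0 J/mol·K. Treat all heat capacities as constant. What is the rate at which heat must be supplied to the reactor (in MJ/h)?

Extent of reaction ξ = 0.566 × 33.6 = 19.018 mol/s
Reaction term: ξ·ΔH°_rxn = 19.018 × 36.9 = 701.75 kJ/s
Sensible, feed 176→25 °C: -989.35 kJ/s
Outlet flows (mol/s): A 14.582, B 19.018, H₂O 19.018
Sensible, products 25→229 °C: 1262.9 kJ/s
Q = ΔH = 975.29 kJ/s = 975.29 kW
Heat supplied = 3511.1 MJ/h

Q_in = 3510 MJ/h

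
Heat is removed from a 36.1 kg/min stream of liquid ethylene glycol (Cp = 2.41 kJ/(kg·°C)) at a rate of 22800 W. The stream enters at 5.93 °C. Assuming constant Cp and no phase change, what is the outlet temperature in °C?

T_out = -9.79 °C

Q = 22800 W = 1368 kJ/min
ΔT = Q/(ṁ·Cp) = 1368/(36.1×2.41) = 15.724 K
T_out = 5.93 − 15.724 = -9.794 °C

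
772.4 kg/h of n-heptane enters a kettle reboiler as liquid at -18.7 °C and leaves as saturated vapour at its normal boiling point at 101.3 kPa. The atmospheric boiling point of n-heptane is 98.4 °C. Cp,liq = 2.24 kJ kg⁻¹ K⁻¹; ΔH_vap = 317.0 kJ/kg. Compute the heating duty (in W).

Q = 124000 W

liquid -18.7→98.4 °C: 262.3 kJ/kg
vaporisation at 98.4 °C: 317 kJ/kg
Δh = 262.3 + 317 = 579.3 kJ/kg
Q = ṁ·Δh = 772.4 kg/h × 579.3 kJ/kg = 447450 kJ/h
|Q| = 124.29 kW = 124290 W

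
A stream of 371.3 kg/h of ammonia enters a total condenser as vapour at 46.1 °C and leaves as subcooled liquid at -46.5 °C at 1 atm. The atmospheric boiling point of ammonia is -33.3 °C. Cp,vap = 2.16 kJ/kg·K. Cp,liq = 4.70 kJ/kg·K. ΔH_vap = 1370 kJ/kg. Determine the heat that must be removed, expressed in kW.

vapour 46.1→-33.3 °C: -171.5 kJ/kg
condensation at -33.3 °C: -1370 kJ/kg
liquid -33.3→-46.5 °C: -62.04 kJ/kg
Δh = -171.5 + -1370 + -62.04 = -1603.5 kJ/kg
Q = ṁ·Δh = 371.3 kg/h × -1603.5 kJ/kg = -595400 kJ/h
|Q| = 165.39 kW

Q_c = 165 kW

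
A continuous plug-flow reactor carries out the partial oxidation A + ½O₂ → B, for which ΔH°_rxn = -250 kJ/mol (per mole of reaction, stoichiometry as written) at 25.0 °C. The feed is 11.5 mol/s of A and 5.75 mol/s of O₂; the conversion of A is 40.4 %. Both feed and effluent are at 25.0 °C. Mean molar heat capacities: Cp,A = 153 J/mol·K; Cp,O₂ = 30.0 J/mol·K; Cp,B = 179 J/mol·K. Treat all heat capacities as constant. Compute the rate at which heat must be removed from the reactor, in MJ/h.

Q_out = 4180 MJ/h

Extent of reaction ξ = 0.404 × 11.5 = 4.646 mol/s
Reaction term: ξ·ΔH°_rxn = 4.646 × -250 = -1161.5 kJ/s
Q = ΔH = -1161.5 kJ/s = -1161.5 kW
Heat removed = 4181.4 MJ/h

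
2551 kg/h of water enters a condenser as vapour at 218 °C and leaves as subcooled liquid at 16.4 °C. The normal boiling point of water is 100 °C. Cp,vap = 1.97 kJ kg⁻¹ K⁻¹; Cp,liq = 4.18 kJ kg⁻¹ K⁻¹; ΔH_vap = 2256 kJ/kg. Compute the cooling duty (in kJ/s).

vapour 218→100 °C: -232.46 kJ/kg
condensation at 100 °C: -2256 kJ/kg
liquid 100→16.4 °C: -349.45 kJ/kg
Δh = -232.46 + -2256 + -349.45 = -2837.9 kJ/kg
Q = ṁ·Δh = 2551 kg/h × -2837.9 kJ/kg = -7.2395e+06 kJ/h
|Q| = 2011 kW

Q_c = 2010 kJ/s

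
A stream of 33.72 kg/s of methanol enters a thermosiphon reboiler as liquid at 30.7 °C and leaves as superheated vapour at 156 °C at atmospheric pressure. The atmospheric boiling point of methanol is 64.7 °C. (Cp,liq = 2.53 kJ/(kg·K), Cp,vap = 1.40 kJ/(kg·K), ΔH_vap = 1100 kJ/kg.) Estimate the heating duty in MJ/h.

Q = 159000 MJ/h

liquid 30.7→64.7 °C: 86.02 kJ/kg
vaporisation at 64.7 °C: 1100 kJ/kg
vapour 64.7→156 °C: 127.82 kJ/kg
Δh = 86.02 + 1100 + 127.82 = 1313.8 kJ/kg
Q = ṁ·Δh = 33.72 kg/s × 1313.8 kJ/kg = 44303 kJ/s
|Q| = 44303 kW = 159490 MJ/h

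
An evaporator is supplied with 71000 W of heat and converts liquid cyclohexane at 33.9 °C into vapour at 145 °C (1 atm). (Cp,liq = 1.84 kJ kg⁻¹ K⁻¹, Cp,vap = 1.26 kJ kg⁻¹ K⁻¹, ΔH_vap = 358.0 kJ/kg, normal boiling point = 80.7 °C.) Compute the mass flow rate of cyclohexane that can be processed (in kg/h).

ṁ = 487 kg/h

Δh = 1.84×(80.7−33.9) + 358.0 + 1.26×(145−80.7) = 525.13 kJ/kg
Q = 71000 W = 71 kJ/s = 255600 kJ/h
ṁ = Q/Δh = 255600 / 525.13 = 486.74 kg/h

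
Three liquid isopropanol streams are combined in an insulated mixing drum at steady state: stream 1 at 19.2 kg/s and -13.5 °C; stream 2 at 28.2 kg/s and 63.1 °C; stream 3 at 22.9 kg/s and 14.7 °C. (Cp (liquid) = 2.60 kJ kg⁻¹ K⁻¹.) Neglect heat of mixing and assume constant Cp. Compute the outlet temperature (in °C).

T_out = 26.4 °C

Energy balance with Q = 0: Σ ṁᵢCp,ᵢ(T_out − Tᵢ) = 0
T_out = Σ ṁᵢCp,ᵢTᵢ / Σ ṁᵢCp,ᵢ
      = 4827.8 / 182.78 = 26.413 °C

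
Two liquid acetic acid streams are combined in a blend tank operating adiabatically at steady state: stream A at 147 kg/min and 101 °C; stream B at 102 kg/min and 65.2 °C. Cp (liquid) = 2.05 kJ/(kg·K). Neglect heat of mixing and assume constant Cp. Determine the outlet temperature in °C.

Adiabatic, steady state ⇒ Σ ṁᵢCp,ᵢ(T_out − Tᵢ) = 0
T_out = Σ ṁᵢCp,ᵢTᵢ / Σ ṁᵢCp,ᵢ
      = 44070 / 510.45 = 86.335 °C

T_out = 86.3 °C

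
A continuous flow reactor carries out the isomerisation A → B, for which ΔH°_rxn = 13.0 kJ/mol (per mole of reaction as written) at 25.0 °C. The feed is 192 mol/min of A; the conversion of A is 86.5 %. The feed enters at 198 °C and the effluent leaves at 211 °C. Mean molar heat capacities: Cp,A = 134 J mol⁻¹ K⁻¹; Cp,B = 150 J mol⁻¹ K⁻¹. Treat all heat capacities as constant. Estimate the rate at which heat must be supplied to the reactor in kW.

Extent of reaction ξ = 0.865 × 192 = 166.08 mol/min
Reaction term: ξ·ΔH°_rxn = 166.08 × 13.0 = 2159 kJ/min
Sensible, feed 198→25 °C: -4450.9 kJ/min
Outlet flows (mol/min): A 25.92, B 166.08
Sensible, products 25→211 °C: 5279.7 kJ/min
Q = ΔH = 2987.8 kJ/min = 49.796 kW
Heat supplied = 49.796 kW

Q_in = 49.8 kW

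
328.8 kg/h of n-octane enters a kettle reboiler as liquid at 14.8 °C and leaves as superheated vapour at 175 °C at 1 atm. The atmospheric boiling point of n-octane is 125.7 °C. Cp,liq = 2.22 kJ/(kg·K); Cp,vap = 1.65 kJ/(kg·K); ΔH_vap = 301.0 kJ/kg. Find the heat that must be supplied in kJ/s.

Q = 57.4 kJ/s

liquid 14.8→125.7 °C: 246.2 kJ/kg
vaporisation at 125.7 °C: 301 kJ/kg
vapour 125.7→175 °C: 81.345 kJ/kg
Δh = 246.2 + 301 + 81.345 = 628.54 kJ/kg
Q = ṁ·Δh = 328.8 kg/h × 628.54 kJ/kg = 206660 kJ/h
|Q| = 57.407 kW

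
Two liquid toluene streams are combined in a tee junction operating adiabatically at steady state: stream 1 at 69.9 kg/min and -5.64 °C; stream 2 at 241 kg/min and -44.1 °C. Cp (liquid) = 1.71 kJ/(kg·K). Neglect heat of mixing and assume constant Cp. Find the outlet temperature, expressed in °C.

Adiabatic, steady state ⇒ Σ ṁᵢCp,ᵢ(T_out − Tᵢ) = 0
Σ ṁᵢCp,ᵢTᵢ = 69.9×1.71×-5.64 + 241×1.71×-44.1 = -18848
Σ ṁᵢCp,ᵢ = 69.9×1.71 + 241×1.71 = 531.64
T_out = -18848 / 531.64 = -35.453 °C

T_out = -35.5 °C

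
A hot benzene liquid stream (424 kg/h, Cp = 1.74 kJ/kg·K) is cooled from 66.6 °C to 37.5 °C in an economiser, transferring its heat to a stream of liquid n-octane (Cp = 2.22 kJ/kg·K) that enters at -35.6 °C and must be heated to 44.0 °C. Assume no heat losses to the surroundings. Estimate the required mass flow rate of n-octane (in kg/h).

ṁ_c = 121 kg/h

Heat released by hot stream: Q = 424 × 1.74 × (66.6 − 37.5) = 21469 kJ/h
Energy balance on cold side (adiabatic exchanger): Q = ṁ_c·Cp_c·(T_c,out − T_c,in)
ṁ_c = 21469 / [2.22 × (44.0 − -35.6)] = 121.49 kg/h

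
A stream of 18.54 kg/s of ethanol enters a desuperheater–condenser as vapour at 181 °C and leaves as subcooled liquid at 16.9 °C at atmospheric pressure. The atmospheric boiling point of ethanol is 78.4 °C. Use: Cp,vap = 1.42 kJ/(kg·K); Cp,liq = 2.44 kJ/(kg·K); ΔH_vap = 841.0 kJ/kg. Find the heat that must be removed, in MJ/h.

vapour 181→78.4 °C: -145.69 kJ/kg
condensation at 78.4 °C: -841 kJ/kg
liquid 78.4→16.9 °C: -150.06 kJ/kg
Δh = -145.69 + -841 + -150.06 = -1136.8 kJ/kg
Q = ṁ·Δh = 18.54 kg/s × -1136.8 kJ/kg = -21075 kJ/s
|Q| = 21075 kW = 75871 MJ/h

Q_c = 75900 MJ/h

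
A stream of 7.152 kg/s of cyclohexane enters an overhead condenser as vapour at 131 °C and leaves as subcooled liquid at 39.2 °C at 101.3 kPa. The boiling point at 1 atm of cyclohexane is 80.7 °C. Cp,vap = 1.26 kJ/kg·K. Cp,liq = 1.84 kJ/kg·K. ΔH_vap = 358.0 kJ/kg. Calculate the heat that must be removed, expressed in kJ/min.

Q_c = 214000 kJ/min

vapour 131→80.7 °C: -63.378 kJ/kg
condensation at 80.7 °C: -358 kJ/kg
liquid 80.7→39.2 °C: -76.36 kJ/kg
Δh = -63.378 + -358 + -76.36 = -497.74 kJ/kg
Q = ṁ·Δh = 7.152 kg/s × -497.74 kJ/kg = -3559.8 kJ/s
|Q| = 3559.8 kW = 213590 kJ/min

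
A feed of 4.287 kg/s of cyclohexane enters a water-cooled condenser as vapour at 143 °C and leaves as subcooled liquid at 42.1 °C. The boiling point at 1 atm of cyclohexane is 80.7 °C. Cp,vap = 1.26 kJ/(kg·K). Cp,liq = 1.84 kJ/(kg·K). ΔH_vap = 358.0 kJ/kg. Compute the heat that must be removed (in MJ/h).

vapour 143→80.7 °C: -78.498 kJ/kg
condensation at 80.7 °C: -358 kJ/kg
liquid 80.7→42.1 °C: -71.024 kJ/kg
Δh = -78.498 + -358 + -71.024 = -507.52 kJ/kg
Q = ṁ·Δh = 4.287 kg/s × -507.52 kJ/kg = -2175.7 kJ/s
|Q| = 2175.7 kW = 7832.7 MJ/h

Q_c = 7830 MJ/h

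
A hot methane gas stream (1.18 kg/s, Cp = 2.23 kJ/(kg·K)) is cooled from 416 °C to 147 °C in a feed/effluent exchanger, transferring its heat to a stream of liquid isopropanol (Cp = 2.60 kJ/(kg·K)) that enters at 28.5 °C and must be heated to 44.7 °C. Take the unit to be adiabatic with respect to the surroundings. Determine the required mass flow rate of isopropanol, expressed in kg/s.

Heat released by hot stream: Q = 1.18 × 2.23 × (416 − 147) = 707.85 kJ/s
Energy balance on cold side (adiabatic exchanger): Q = ṁ_c·Cp_c·(T_c,out − T_c,in)
ṁ_c = 707.85 / [2.60 × (44.7 − 28.5)] = 16.805 kg/s

ṁ_c = 16.8 kg/s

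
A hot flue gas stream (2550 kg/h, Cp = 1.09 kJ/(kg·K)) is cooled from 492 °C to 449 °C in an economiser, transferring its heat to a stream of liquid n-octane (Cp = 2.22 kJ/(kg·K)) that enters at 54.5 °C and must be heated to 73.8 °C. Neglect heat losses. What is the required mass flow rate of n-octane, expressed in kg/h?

ṁ_c = 2790 kg/h

Heat released by hot stream: Q = 2550 × 1.09 × (492 − 449) = 119520 kJ/h
Energy balance on cold side (adiabatic exchanger): Q = ṁ_c·Cp_c·(T_c,out − T_c,in)
ṁ_c = 119520 / [2.22 × (73.8 − 54.5)] = 2789.5 kg/h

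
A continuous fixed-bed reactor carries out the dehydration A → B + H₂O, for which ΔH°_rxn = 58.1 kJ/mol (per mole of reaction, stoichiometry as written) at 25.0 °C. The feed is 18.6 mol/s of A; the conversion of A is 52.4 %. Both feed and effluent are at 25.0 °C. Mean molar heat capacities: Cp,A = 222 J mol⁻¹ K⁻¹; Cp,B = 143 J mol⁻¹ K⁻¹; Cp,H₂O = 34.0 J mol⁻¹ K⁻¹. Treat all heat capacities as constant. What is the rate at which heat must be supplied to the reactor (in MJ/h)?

Extent of reaction ξ = 0.524 × 18.6 = 9.7464 mol/s
Reaction term: ξ·ΔH°_rxn = 9.7464 × 58.1 = 566.27 kJ/s
Q = ΔH = 566.27 kJ/s = 566.27 kW
Heat supplied = 2038.6 MJ/h

Q_in = 2040 MJ/h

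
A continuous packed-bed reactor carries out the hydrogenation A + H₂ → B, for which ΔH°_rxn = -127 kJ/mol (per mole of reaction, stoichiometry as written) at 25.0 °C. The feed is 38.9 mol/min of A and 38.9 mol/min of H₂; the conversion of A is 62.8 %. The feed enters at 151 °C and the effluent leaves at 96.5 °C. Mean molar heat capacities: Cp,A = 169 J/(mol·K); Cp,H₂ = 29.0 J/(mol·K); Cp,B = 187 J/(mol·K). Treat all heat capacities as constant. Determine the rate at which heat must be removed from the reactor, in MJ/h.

Q_out = 212 MJ/h

Extent of reaction ξ = 0.628 × 38.9 = 24.429 mol/min
Reaction term: ξ·ΔH°_rxn = 24.429 × -127 = -3102.5 kJ/min
Sensible, feed 151→25 °C: -970.48 kJ/min
Outlet flows (mol/min): A 14.471, H₂ 14.471, B 24.429
Sensible, products 25→96.5 °C: 531.49 kJ/min
Q = ΔH = -3541.5 kJ/min = -59.025 kW
Heat removed = 212.49 MJ/h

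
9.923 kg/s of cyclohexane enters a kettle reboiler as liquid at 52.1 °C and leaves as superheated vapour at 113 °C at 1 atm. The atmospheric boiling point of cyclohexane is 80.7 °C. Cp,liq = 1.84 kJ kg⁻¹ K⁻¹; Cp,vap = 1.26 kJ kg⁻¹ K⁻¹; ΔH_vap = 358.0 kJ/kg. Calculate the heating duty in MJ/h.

Q = 16100 MJ/h

liquid 52.1→80.7 °C: 52.624 kJ/kg
vaporisation at 80.7 °C: 358 kJ/kg
vapour 80.7→113 °C: 40.698 kJ/kg
Δh = 52.624 + 358 + 40.698 = 451.32 kJ/kg
Q = ṁ·Δh = 9.923 kg/s × 451.32 kJ/kg = 4478.5 kJ/s
|Q| = 4478.5 kW = 16122 MJ/h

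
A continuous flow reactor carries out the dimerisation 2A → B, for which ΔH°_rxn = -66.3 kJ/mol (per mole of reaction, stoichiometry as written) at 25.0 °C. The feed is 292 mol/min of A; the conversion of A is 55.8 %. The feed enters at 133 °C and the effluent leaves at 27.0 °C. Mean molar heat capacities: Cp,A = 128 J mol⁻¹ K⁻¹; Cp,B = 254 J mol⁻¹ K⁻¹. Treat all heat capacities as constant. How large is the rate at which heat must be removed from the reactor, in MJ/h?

Extent of reaction ξ = 0.558 × 292 / 2 = 81.468 mol/min
Reaction term: ξ·ΔH°_rxn = 81.468 × -66.3 = -5401.3 kJ/min
Sensible, feed 133→25 °C: -4036.6 kJ/min
Outlet flows (mol/min): A 129.06, B 81.468
Sensible, products 25→27.0 °C: 74.426 kJ/min
Q = ΔH = -9363.5 kJ/min = -156.06 kW
Heat removed = 561.81 MJ/h

Q_out = 562 MJ/h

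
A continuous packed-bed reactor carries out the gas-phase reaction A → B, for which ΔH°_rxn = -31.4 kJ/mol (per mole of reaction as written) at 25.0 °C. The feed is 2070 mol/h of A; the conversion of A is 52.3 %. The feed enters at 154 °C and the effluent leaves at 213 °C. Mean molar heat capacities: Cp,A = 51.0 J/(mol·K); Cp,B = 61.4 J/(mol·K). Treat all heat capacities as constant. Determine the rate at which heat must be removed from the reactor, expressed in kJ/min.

Q_out = 427 kJ/min

Extent of reaction ξ = 0.523 × 2070 = 1082.6 mol/h
Reaction term: ξ·ΔH°_rxn = 1082.6 × -31.4 = -33994 kJ/h
Sensible, feed 154→25 °C: -13619 kJ/h
Outlet flows (mol/h): A 987.39, B 1082.6
Sensible, products 25→213 °C: 21964 kJ/h
Q = ΔH = -25649 kJ/h = -7.1246 kW
Heat removed = 427.48 kJ/min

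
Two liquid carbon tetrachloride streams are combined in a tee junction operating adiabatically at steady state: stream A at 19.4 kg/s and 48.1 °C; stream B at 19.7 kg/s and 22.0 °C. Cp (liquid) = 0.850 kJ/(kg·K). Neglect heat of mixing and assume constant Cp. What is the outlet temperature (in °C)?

Adiabatic, steady state ⇒ Σ ṁᵢCp,ᵢ(T_out − Tᵢ) = 0
T_out = Σ ṁᵢCp,ᵢTᵢ / Σ ṁᵢCp,ᵢ
      = 1161.6 / 33.235 = 34.95 °C

T_out = 34.9 °C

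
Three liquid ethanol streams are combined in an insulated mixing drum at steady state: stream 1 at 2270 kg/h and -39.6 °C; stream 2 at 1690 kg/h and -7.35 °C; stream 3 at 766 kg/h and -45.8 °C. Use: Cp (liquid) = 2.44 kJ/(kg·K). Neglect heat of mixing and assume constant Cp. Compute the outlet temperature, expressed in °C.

Energy balance with Q = 0: Σ ṁᵢCp,ᵢ(T_out − Tᵢ) = 0
T_out = Σ ṁᵢCp,ᵢTᵢ / Σ ṁᵢCp,ᵢ
      = -335250 / 11531 = -29.072 °C

T_out = -29.1 °C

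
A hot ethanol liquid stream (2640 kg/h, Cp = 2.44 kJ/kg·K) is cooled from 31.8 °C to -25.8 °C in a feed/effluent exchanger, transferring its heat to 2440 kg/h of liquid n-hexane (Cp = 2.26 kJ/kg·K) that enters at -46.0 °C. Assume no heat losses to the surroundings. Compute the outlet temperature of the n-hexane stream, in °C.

Heat released by hot stream: Q = 2640 × 2.44 × (31.8 − -25.8) = 371040 kJ/h
Energy balance on cold side (adiabatic exchanger): Q = ṁ_c·Cp_c·(T_c,out − T_c,in)
T_c,out = -46.0 + 371040/(2440 × 2.26) = 21.285 °C

T_c,out = 21.3 °C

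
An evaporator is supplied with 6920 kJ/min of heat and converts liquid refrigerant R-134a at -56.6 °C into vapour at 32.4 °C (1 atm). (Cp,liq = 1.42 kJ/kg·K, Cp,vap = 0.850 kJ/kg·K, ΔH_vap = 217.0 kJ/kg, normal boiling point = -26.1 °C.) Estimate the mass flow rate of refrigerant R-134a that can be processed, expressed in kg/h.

Δh = 1.42×(-26.1−-56.6) + 217.0 + 0.850×(32.4−-26.1) = 310.04 kJ/kg
Q = 6920 kJ/min = 115.33 kJ/s = 415200 kJ/h
ṁ = Q/Δh = 415200 / 310.04 = 1339.2 kg/h

ṁ = 1340 kg/h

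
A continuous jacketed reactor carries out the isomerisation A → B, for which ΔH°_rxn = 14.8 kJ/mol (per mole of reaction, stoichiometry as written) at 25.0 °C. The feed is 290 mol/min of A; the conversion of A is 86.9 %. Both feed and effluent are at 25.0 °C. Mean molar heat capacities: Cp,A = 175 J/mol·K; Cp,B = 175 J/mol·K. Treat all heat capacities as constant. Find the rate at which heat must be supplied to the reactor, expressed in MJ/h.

Q_in = 224 MJ/h

Extent of reaction ξ = 0.869 × 290 = 252.01 mol/min
Reaction term: ξ·ΔH°_rxn = 252.01 × 14.8 = 3729.7 kJ/min
Q = ΔH = 3729.7 kJ/min = 62.162 kW
Heat supplied = 223.78 MJ/h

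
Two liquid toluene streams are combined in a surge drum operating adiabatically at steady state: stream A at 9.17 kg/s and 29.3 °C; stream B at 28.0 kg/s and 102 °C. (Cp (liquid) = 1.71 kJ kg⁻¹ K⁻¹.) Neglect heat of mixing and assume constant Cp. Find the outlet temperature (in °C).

No heat crosses the boundary, so H_out = H_in.
Σ ṁᵢCp,ᵢTᵢ = 9.17×1.71×29.3 + 28.0×1.71×102 = 5343.2
Σ ṁᵢCp,ᵢ = 9.17×1.71 + 28.0×1.71 = 63.561
T_out = 5343.2 / 63.561 = 84.065 °C

T_out = 84.1 °C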